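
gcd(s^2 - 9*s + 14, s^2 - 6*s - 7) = s - 7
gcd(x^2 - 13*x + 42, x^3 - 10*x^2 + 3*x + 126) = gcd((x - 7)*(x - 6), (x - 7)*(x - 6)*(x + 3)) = x^2 - 13*x + 42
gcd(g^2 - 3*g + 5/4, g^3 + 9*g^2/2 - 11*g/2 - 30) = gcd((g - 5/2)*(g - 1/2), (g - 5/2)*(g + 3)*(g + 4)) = g - 5/2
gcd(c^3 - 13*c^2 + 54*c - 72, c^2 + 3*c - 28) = c - 4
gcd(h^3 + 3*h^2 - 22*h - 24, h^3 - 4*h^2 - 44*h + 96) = h + 6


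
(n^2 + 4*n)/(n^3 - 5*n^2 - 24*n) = (n + 4)/(n^2 - 5*n - 24)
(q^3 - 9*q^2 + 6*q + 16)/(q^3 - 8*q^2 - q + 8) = (q - 2)/(q - 1)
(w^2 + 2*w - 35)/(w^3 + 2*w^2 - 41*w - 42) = (w - 5)/(w^2 - 5*w - 6)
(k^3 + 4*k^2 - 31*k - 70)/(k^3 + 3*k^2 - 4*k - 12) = (k^2 + 2*k - 35)/(k^2 + k - 6)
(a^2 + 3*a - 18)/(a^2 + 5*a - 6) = (a - 3)/(a - 1)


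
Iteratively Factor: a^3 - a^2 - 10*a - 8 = (a + 2)*(a^2 - 3*a - 4) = (a - 4)*(a + 2)*(a + 1)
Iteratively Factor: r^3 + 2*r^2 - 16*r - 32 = (r - 4)*(r^2 + 6*r + 8) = (r - 4)*(r + 4)*(r + 2)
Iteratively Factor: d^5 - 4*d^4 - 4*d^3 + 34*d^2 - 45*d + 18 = (d - 2)*(d^4 - 2*d^3 - 8*d^2 + 18*d - 9) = (d - 2)*(d - 1)*(d^3 - d^2 - 9*d + 9) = (d - 3)*(d - 2)*(d - 1)*(d^2 + 2*d - 3) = (d - 3)*(d - 2)*(d - 1)^2*(d + 3)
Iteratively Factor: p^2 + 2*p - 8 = (p + 4)*(p - 2)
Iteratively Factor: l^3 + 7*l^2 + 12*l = (l + 4)*(l^2 + 3*l) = (l + 3)*(l + 4)*(l)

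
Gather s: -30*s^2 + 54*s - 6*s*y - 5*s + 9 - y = -30*s^2 + s*(49 - 6*y) - y + 9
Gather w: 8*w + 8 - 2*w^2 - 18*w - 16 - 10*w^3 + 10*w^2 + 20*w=-10*w^3 + 8*w^2 + 10*w - 8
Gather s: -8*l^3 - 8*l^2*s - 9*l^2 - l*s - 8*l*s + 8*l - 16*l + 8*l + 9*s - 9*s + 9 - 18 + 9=-8*l^3 - 9*l^2 + s*(-8*l^2 - 9*l)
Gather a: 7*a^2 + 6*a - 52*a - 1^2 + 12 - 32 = 7*a^2 - 46*a - 21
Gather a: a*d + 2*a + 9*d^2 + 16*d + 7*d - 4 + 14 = a*(d + 2) + 9*d^2 + 23*d + 10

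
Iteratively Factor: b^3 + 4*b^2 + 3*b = (b + 1)*(b^2 + 3*b) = b*(b + 1)*(b + 3)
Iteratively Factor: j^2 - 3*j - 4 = (j - 4)*(j + 1)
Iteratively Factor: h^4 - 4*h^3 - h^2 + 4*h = (h + 1)*(h^3 - 5*h^2 + 4*h) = (h - 1)*(h + 1)*(h^2 - 4*h) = (h - 4)*(h - 1)*(h + 1)*(h)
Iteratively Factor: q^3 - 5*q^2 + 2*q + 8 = (q - 4)*(q^2 - q - 2) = (q - 4)*(q - 2)*(q + 1)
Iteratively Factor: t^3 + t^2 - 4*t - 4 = (t + 1)*(t^2 - 4) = (t - 2)*(t + 1)*(t + 2)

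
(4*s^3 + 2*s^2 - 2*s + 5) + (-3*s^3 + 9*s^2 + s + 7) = s^3 + 11*s^2 - s + 12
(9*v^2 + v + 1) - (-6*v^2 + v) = 15*v^2 + 1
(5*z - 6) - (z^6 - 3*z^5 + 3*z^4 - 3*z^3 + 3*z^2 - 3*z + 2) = -z^6 + 3*z^5 - 3*z^4 + 3*z^3 - 3*z^2 + 8*z - 8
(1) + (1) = 2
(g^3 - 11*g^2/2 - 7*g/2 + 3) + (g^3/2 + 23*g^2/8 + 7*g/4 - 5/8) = 3*g^3/2 - 21*g^2/8 - 7*g/4 + 19/8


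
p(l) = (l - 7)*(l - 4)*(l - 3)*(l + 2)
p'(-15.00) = -22552.00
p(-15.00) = 97812.00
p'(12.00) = 2558.00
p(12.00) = 5040.00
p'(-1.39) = -134.04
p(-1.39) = -121.10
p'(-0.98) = -65.02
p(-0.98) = -161.33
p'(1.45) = 70.20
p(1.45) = -75.68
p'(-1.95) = -257.25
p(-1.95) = -13.18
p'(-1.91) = -247.26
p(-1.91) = -23.27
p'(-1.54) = -163.63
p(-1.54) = -98.81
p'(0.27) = 53.27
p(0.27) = -155.57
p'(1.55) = 68.71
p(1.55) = -68.73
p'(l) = (l - 7)*(l - 4)*(l - 3) + (l - 7)*(l - 4)*(l + 2) + (l - 7)*(l - 3)*(l + 2) + (l - 4)*(l - 3)*(l + 2)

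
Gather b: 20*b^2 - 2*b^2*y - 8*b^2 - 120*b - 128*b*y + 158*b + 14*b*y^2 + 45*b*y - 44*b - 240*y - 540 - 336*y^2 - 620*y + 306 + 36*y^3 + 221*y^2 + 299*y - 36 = b^2*(12 - 2*y) + b*(14*y^2 - 83*y - 6) + 36*y^3 - 115*y^2 - 561*y - 270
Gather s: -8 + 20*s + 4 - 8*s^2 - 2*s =-8*s^2 + 18*s - 4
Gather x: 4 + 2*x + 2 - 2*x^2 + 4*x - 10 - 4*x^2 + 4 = -6*x^2 + 6*x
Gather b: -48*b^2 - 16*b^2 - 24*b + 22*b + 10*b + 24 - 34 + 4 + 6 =-64*b^2 + 8*b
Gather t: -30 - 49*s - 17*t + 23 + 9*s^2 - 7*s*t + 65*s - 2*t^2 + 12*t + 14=9*s^2 + 16*s - 2*t^2 + t*(-7*s - 5) + 7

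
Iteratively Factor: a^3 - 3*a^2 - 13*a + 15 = (a - 5)*(a^2 + 2*a - 3) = (a - 5)*(a + 3)*(a - 1)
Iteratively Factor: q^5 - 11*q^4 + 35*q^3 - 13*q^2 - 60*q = (q - 3)*(q^4 - 8*q^3 + 11*q^2 + 20*q) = (q - 4)*(q - 3)*(q^3 - 4*q^2 - 5*q) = q*(q - 4)*(q - 3)*(q^2 - 4*q - 5) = q*(q - 5)*(q - 4)*(q - 3)*(q + 1)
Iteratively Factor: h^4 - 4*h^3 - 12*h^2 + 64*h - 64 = (h - 2)*(h^3 - 2*h^2 - 16*h + 32) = (h - 2)^2*(h^2 - 16) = (h - 4)*(h - 2)^2*(h + 4)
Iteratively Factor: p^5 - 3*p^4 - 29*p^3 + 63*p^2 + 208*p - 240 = (p - 1)*(p^4 - 2*p^3 - 31*p^2 + 32*p + 240) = (p - 1)*(p + 3)*(p^3 - 5*p^2 - 16*p + 80) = (p - 4)*(p - 1)*(p + 3)*(p^2 - p - 20) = (p - 5)*(p - 4)*(p - 1)*(p + 3)*(p + 4)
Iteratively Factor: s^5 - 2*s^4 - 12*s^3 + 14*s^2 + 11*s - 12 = (s - 4)*(s^4 + 2*s^3 - 4*s^2 - 2*s + 3) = (s - 4)*(s + 3)*(s^3 - s^2 - s + 1) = (s - 4)*(s - 1)*(s + 3)*(s^2 - 1) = (s - 4)*(s - 1)*(s + 1)*(s + 3)*(s - 1)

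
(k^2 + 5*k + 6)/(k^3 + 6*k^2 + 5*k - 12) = (k + 2)/(k^2 + 3*k - 4)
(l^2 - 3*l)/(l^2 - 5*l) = (l - 3)/(l - 5)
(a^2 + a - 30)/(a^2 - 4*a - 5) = (a + 6)/(a + 1)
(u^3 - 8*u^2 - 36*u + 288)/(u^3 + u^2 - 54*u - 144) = (u - 6)/(u + 3)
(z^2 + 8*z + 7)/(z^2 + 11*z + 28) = (z + 1)/(z + 4)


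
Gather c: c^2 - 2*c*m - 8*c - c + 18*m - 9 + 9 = c^2 + c*(-2*m - 9) + 18*m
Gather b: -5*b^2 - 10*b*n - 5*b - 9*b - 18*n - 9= -5*b^2 + b*(-10*n - 14) - 18*n - 9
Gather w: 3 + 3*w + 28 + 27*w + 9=30*w + 40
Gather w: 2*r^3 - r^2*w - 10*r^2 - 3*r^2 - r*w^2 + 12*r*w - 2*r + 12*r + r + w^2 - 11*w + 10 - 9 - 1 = 2*r^3 - 13*r^2 + 11*r + w^2*(1 - r) + w*(-r^2 + 12*r - 11)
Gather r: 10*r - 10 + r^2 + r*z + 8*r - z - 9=r^2 + r*(z + 18) - z - 19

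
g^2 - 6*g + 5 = (g - 5)*(g - 1)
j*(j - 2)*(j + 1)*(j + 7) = j^4 + 6*j^3 - 9*j^2 - 14*j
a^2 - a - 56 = (a - 8)*(a + 7)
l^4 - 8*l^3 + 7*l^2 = l^2*(l - 7)*(l - 1)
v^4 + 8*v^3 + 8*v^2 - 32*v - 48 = (v - 2)*(v + 2)^2*(v + 6)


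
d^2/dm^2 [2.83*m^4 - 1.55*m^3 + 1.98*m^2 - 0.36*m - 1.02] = 33.96*m^2 - 9.3*m + 3.96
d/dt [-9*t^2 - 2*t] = -18*t - 2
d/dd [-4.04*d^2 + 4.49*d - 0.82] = 4.49 - 8.08*d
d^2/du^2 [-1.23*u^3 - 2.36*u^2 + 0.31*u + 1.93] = -7.38*u - 4.72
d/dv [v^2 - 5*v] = 2*v - 5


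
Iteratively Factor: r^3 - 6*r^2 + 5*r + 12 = (r - 4)*(r^2 - 2*r - 3) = (r - 4)*(r - 3)*(r + 1)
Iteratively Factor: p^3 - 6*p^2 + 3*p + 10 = (p - 2)*(p^2 - 4*p - 5) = (p - 2)*(p + 1)*(p - 5)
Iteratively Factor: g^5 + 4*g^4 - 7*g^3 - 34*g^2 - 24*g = (g + 4)*(g^4 - 7*g^2 - 6*g) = g*(g + 4)*(g^3 - 7*g - 6) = g*(g - 3)*(g + 4)*(g^2 + 3*g + 2) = g*(g - 3)*(g + 1)*(g + 4)*(g + 2)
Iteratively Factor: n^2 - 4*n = (n - 4)*(n)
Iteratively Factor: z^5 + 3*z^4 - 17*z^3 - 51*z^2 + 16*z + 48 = (z + 4)*(z^4 - z^3 - 13*z^2 + z + 12) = (z - 4)*(z + 4)*(z^3 + 3*z^2 - z - 3) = (z - 4)*(z + 3)*(z + 4)*(z^2 - 1) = (z - 4)*(z + 1)*(z + 3)*(z + 4)*(z - 1)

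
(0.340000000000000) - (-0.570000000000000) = 0.910000000000000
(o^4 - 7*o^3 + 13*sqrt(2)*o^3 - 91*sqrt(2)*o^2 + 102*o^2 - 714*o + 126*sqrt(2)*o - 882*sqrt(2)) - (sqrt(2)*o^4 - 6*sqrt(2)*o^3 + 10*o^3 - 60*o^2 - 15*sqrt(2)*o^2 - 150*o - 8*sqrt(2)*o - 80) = -sqrt(2)*o^4 + o^4 - 17*o^3 + 19*sqrt(2)*o^3 - 76*sqrt(2)*o^2 + 162*o^2 - 564*o + 134*sqrt(2)*o - 882*sqrt(2) + 80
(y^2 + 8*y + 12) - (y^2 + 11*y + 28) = -3*y - 16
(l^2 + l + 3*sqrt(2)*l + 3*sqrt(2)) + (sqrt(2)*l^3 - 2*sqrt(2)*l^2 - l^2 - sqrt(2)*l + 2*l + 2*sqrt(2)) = sqrt(2)*l^3 - 2*sqrt(2)*l^2 + 2*sqrt(2)*l + 3*l + 5*sqrt(2)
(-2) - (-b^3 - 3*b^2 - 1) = b^3 + 3*b^2 - 1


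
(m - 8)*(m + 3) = m^2 - 5*m - 24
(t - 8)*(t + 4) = t^2 - 4*t - 32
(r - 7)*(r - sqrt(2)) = r^2 - 7*r - sqrt(2)*r + 7*sqrt(2)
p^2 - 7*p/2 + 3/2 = (p - 3)*(p - 1/2)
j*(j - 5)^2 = j^3 - 10*j^2 + 25*j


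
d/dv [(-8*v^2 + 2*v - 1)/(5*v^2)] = 2*(1 - v)/(5*v^3)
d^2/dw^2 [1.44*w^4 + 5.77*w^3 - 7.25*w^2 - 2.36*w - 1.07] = 17.28*w^2 + 34.62*w - 14.5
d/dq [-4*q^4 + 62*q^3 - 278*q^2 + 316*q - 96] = -16*q^3 + 186*q^2 - 556*q + 316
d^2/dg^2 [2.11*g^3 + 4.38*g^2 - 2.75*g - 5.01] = 12.66*g + 8.76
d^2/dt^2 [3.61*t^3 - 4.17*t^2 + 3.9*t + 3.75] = 21.66*t - 8.34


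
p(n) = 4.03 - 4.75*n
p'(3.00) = -4.75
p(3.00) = -10.22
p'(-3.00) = -4.75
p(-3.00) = 18.28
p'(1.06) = -4.75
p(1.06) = -1.00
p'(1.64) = -4.75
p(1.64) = -3.76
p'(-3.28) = -4.75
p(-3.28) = 19.61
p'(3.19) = -4.75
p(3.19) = -11.12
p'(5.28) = -4.75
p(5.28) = -21.05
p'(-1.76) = -4.75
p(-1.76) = 12.39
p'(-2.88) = -4.75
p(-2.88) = 17.71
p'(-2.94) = -4.75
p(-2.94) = 18.00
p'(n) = -4.75000000000000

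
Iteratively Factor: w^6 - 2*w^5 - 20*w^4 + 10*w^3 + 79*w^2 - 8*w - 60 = (w + 3)*(w^5 - 5*w^4 - 5*w^3 + 25*w^2 + 4*w - 20) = (w - 5)*(w + 3)*(w^4 - 5*w^2 + 4) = (w - 5)*(w - 2)*(w + 3)*(w^3 + 2*w^2 - w - 2) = (w - 5)*(w - 2)*(w + 1)*(w + 3)*(w^2 + w - 2) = (w - 5)*(w - 2)*(w + 1)*(w + 2)*(w + 3)*(w - 1)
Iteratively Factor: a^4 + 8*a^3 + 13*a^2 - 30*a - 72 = (a + 4)*(a^3 + 4*a^2 - 3*a - 18) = (a + 3)*(a + 4)*(a^2 + a - 6) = (a + 3)^2*(a + 4)*(a - 2)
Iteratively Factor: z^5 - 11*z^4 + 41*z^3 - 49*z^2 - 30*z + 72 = (z + 1)*(z^4 - 12*z^3 + 53*z^2 - 102*z + 72) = (z - 4)*(z + 1)*(z^3 - 8*z^2 + 21*z - 18) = (z - 4)*(z - 3)*(z + 1)*(z^2 - 5*z + 6) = (z - 4)*(z - 3)^2*(z + 1)*(z - 2)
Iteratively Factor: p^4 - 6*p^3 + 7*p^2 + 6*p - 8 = (p + 1)*(p^3 - 7*p^2 + 14*p - 8) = (p - 2)*(p + 1)*(p^2 - 5*p + 4) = (p - 2)*(p - 1)*(p + 1)*(p - 4)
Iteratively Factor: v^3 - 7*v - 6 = (v + 2)*(v^2 - 2*v - 3) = (v - 3)*(v + 2)*(v + 1)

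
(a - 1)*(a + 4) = a^2 + 3*a - 4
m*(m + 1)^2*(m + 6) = m^4 + 8*m^3 + 13*m^2 + 6*m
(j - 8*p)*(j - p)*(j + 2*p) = j^3 - 7*j^2*p - 10*j*p^2 + 16*p^3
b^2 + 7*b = b*(b + 7)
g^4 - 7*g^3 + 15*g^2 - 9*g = g*(g - 3)^2*(g - 1)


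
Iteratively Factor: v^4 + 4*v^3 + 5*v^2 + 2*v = (v + 1)*(v^3 + 3*v^2 + 2*v) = (v + 1)^2*(v^2 + 2*v) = v*(v + 1)^2*(v + 2)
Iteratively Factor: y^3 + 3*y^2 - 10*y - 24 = (y + 4)*(y^2 - y - 6) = (y - 3)*(y + 4)*(y + 2)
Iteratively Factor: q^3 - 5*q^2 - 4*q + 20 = (q + 2)*(q^2 - 7*q + 10) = (q - 2)*(q + 2)*(q - 5)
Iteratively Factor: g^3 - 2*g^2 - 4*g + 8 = (g - 2)*(g^2 - 4) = (g - 2)^2*(g + 2)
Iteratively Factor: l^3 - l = (l + 1)*(l^2 - l) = (l - 1)*(l + 1)*(l)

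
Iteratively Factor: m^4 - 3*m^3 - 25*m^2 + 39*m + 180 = (m - 4)*(m^3 + m^2 - 21*m - 45) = (m - 4)*(m + 3)*(m^2 - 2*m - 15) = (m - 5)*(m - 4)*(m + 3)*(m + 3)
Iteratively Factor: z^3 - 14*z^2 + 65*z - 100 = (z - 5)*(z^2 - 9*z + 20) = (z - 5)*(z - 4)*(z - 5)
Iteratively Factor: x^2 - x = (x)*(x - 1)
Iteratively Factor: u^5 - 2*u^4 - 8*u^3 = (u + 2)*(u^4 - 4*u^3) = u*(u + 2)*(u^3 - 4*u^2) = u^2*(u + 2)*(u^2 - 4*u) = u^3*(u + 2)*(u - 4)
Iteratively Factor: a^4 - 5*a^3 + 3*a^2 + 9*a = (a + 1)*(a^3 - 6*a^2 + 9*a) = a*(a + 1)*(a^2 - 6*a + 9) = a*(a - 3)*(a + 1)*(a - 3)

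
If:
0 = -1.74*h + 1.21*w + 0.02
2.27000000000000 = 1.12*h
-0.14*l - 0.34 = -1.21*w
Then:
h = 2.03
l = 22.62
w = 2.90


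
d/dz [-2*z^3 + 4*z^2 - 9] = 2*z*(4 - 3*z)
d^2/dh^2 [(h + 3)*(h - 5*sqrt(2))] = 2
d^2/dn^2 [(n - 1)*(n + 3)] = 2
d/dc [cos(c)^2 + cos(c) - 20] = -sin(c) - sin(2*c)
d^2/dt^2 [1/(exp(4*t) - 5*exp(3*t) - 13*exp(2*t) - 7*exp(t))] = (16*exp(4*t) - 147*exp(3*t) + 347*exp(2*t) + 175*exp(t) + 49)*exp(-t)/(exp(7*t) - 17*exp(6*t) + 69*exp(5*t) + 123*exp(4*t) - 573*exp(3*t) - 1491*exp(2*t) - 1225*exp(t) - 343)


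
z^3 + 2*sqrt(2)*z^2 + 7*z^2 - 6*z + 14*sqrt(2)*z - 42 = (z + 7)*(z - sqrt(2))*(z + 3*sqrt(2))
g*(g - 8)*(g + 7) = g^3 - g^2 - 56*g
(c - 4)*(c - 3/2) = c^2 - 11*c/2 + 6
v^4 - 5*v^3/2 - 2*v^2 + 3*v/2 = v*(v - 3)*(v - 1/2)*(v + 1)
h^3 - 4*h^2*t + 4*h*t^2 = h*(h - 2*t)^2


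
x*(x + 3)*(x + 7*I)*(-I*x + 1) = -I*x^4 + 8*x^3 - 3*I*x^3 + 24*x^2 + 7*I*x^2 + 21*I*x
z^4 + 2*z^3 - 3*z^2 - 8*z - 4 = (z - 2)*(z + 1)^2*(z + 2)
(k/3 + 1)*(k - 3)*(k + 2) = k^3/3 + 2*k^2/3 - 3*k - 6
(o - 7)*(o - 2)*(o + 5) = o^3 - 4*o^2 - 31*o + 70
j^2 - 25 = (j - 5)*(j + 5)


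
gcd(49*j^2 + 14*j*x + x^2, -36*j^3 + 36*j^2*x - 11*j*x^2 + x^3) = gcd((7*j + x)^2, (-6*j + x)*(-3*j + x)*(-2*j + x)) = 1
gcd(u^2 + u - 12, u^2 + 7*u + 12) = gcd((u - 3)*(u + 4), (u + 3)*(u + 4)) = u + 4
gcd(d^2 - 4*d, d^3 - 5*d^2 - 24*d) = d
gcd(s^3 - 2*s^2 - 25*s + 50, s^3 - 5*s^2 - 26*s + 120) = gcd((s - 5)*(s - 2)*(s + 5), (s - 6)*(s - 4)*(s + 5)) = s + 5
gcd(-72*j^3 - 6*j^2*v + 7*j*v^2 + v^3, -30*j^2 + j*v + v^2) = 6*j + v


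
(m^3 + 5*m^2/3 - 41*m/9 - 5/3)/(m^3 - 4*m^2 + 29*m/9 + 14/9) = (3*m^2 + 4*m - 15)/(3*m^2 - 13*m + 14)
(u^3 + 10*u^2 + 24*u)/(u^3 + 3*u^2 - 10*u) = (u^2 + 10*u + 24)/(u^2 + 3*u - 10)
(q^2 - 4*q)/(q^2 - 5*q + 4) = q/(q - 1)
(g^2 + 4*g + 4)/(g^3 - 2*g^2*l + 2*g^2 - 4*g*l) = (g + 2)/(g*(g - 2*l))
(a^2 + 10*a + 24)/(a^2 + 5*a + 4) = (a + 6)/(a + 1)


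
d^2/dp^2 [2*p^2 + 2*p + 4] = 4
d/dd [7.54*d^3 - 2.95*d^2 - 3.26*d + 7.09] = 22.62*d^2 - 5.9*d - 3.26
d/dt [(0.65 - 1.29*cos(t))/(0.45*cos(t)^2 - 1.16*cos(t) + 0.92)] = (-0.5805*cos(t)^2 + 0.585*cos(t) + 0.4328)*sin(t)/(0.2025*cos(t)^4 - 1.044*cos(t)^3 + 2.1736*cos(t)^2 - 2.1344*cos(t) + 0.8464)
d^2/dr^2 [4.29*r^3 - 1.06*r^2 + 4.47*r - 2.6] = 25.74*r - 2.12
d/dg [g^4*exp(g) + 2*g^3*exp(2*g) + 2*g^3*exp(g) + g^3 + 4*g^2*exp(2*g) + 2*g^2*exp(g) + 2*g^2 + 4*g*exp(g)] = g^4*exp(g) + 4*g^3*exp(2*g) + 6*g^3*exp(g) + 14*g^2*exp(2*g) + 8*g^2*exp(g) + 3*g^2 + 8*g*exp(2*g) + 8*g*exp(g) + 4*g + 4*exp(g)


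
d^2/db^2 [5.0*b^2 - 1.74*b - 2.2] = 10.0000000000000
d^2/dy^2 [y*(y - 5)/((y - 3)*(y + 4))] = 12*(-y^3 + 6*y^2 - 30*y + 14)/(y^6 + 3*y^5 - 33*y^4 - 71*y^3 + 396*y^2 + 432*y - 1728)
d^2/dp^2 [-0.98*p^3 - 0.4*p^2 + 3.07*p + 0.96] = -5.88*p - 0.8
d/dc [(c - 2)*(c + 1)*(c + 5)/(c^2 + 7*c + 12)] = (c^4 + 14*c^3 + 71*c^2 + 116*c - 14)/(c^4 + 14*c^3 + 73*c^2 + 168*c + 144)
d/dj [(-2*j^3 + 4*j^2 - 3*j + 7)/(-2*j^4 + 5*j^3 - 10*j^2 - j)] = (-4*j^6 + 16*j^5 - 18*j^4 + 90*j^3 - 139*j^2 + 140*j + 7)/(j^2*(4*j^6 - 20*j^5 + 65*j^4 - 96*j^3 + 90*j^2 + 20*j + 1))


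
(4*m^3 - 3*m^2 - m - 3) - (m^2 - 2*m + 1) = 4*m^3 - 4*m^2 + m - 4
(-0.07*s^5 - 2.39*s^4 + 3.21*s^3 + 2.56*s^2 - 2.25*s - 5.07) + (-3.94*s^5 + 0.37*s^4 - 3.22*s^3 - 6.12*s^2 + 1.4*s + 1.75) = -4.01*s^5 - 2.02*s^4 - 0.0100000000000002*s^3 - 3.56*s^2 - 0.85*s - 3.32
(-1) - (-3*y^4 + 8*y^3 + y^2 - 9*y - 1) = 3*y^4 - 8*y^3 - y^2 + 9*y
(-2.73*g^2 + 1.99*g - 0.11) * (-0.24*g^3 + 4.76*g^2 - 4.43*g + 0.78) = 0.6552*g^5 - 13.4724*g^4 + 21.5927*g^3 - 11.4687*g^2 + 2.0395*g - 0.0858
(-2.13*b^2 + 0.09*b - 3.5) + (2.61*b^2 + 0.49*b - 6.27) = 0.48*b^2 + 0.58*b - 9.77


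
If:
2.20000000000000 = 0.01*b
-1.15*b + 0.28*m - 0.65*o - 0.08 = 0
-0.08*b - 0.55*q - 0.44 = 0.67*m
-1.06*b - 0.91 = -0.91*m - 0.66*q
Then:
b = 220.00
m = 2412.81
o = 650.01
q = -2972.04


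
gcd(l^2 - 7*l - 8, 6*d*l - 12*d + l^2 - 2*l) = 1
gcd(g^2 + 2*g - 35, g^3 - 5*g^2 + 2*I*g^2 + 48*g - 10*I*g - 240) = g - 5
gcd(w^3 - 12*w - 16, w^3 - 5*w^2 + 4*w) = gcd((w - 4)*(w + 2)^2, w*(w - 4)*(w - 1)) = w - 4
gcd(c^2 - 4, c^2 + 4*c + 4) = c + 2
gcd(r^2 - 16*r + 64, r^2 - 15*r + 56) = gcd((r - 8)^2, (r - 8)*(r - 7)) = r - 8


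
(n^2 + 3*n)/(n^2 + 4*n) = (n + 3)/(n + 4)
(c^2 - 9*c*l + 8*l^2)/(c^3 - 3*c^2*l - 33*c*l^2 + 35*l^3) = (c - 8*l)/(c^2 - 2*c*l - 35*l^2)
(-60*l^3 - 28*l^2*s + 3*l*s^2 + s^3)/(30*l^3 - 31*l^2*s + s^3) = (2*l + s)/(-l + s)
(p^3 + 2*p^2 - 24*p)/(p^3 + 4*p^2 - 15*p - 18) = p*(p - 4)/(p^2 - 2*p - 3)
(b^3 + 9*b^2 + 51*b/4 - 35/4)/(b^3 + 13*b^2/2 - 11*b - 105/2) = (b - 1/2)/(b - 3)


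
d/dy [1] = 0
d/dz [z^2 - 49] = 2*z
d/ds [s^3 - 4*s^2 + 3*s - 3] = 3*s^2 - 8*s + 3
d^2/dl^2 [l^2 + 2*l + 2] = 2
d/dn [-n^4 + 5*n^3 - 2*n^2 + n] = -4*n^3 + 15*n^2 - 4*n + 1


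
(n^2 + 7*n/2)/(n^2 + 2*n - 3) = n*(2*n + 7)/(2*(n^2 + 2*n - 3))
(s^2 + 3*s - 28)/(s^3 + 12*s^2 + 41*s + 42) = (s - 4)/(s^2 + 5*s + 6)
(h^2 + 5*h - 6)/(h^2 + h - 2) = (h + 6)/(h + 2)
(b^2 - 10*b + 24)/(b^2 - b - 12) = (b - 6)/(b + 3)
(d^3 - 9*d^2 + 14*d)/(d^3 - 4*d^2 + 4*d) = (d - 7)/(d - 2)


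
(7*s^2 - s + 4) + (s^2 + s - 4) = 8*s^2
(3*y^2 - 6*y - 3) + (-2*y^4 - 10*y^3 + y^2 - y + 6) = -2*y^4 - 10*y^3 + 4*y^2 - 7*y + 3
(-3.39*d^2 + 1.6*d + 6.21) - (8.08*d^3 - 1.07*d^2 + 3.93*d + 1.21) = -8.08*d^3 - 2.32*d^2 - 2.33*d + 5.0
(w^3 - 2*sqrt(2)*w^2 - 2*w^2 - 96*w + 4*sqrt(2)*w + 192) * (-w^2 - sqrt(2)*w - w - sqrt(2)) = -w^5 + w^4 + sqrt(2)*w^4 - sqrt(2)*w^3 + 102*w^3 - 100*w^2 + 94*sqrt(2)*w^2 - 200*w - 96*sqrt(2)*w - 192*sqrt(2)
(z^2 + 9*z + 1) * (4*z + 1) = 4*z^3 + 37*z^2 + 13*z + 1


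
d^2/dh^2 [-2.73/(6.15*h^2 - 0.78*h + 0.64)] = (206.51085*h^2 - 26.19162*h - 2.73*(12.3*h - 0.78)*(24.6*h - 1.56) + 21.49056)/(6.15*h^2 - 0.78*h + 0.64)^3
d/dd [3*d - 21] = 3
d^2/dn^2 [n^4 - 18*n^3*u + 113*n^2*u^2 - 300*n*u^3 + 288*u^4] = 12*n^2 - 108*n*u + 226*u^2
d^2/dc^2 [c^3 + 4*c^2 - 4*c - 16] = 6*c + 8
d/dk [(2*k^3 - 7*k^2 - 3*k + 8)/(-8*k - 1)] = (-32*k^3 + 50*k^2 + 14*k + 67)/(64*k^2 + 16*k + 1)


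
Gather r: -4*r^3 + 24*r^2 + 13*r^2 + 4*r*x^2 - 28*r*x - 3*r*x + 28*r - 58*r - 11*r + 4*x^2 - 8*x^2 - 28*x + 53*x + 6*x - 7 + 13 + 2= -4*r^3 + 37*r^2 + r*(4*x^2 - 31*x - 41) - 4*x^2 + 31*x + 8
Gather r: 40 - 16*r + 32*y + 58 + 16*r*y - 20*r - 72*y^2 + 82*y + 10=r*(16*y - 36) - 72*y^2 + 114*y + 108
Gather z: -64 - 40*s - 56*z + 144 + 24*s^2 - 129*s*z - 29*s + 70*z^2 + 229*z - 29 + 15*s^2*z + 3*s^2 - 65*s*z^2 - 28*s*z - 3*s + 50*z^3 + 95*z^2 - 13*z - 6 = 27*s^2 - 72*s + 50*z^3 + z^2*(165 - 65*s) + z*(15*s^2 - 157*s + 160) + 45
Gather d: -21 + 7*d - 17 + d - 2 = 8*d - 40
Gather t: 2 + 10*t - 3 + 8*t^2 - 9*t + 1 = 8*t^2 + t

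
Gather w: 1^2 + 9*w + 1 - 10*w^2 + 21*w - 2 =-10*w^2 + 30*w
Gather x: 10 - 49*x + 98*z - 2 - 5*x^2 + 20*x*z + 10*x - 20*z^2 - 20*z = -5*x^2 + x*(20*z - 39) - 20*z^2 + 78*z + 8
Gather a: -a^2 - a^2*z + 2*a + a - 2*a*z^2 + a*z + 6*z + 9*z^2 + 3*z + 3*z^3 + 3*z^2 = a^2*(-z - 1) + a*(-2*z^2 + z + 3) + 3*z^3 + 12*z^2 + 9*z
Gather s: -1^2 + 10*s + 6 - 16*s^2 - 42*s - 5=-16*s^2 - 32*s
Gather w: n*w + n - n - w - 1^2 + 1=w*(n - 1)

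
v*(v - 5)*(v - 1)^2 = v^4 - 7*v^3 + 11*v^2 - 5*v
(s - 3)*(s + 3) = s^2 - 9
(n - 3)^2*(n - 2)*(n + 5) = n^4 - 3*n^3 - 19*n^2 + 87*n - 90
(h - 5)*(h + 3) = h^2 - 2*h - 15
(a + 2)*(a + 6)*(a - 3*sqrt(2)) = a^3 - 3*sqrt(2)*a^2 + 8*a^2 - 24*sqrt(2)*a + 12*a - 36*sqrt(2)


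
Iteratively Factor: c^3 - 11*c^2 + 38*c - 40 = (c - 5)*(c^2 - 6*c + 8) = (c - 5)*(c - 2)*(c - 4)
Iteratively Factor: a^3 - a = (a - 1)*(a^2 + a) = a*(a - 1)*(a + 1)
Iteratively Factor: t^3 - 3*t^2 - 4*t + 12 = (t + 2)*(t^2 - 5*t + 6) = (t - 3)*(t + 2)*(t - 2)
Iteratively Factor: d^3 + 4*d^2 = (d)*(d^2 + 4*d) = d^2*(d + 4)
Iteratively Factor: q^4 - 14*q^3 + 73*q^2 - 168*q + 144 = (q - 3)*(q^3 - 11*q^2 + 40*q - 48) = (q - 3)^2*(q^2 - 8*q + 16) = (q - 4)*(q - 3)^2*(q - 4)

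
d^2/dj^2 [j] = 0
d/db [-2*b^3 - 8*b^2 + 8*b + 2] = -6*b^2 - 16*b + 8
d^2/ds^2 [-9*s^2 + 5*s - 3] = -18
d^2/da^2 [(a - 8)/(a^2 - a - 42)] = 2*(3*(3 - a)*(-a^2 + a + 42) - (a - 8)*(2*a - 1)^2)/(-a^2 + a + 42)^3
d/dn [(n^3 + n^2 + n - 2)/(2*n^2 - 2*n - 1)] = (2*n^4 - 4*n^3 - 7*n^2 + 6*n - 5)/(4*n^4 - 8*n^3 + 4*n + 1)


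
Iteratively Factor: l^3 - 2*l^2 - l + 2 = (l - 1)*(l^2 - l - 2) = (l - 2)*(l - 1)*(l + 1)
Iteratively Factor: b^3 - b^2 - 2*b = (b)*(b^2 - b - 2) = b*(b - 2)*(b + 1)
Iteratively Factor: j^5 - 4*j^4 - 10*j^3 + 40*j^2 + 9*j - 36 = (j + 3)*(j^4 - 7*j^3 + 11*j^2 + 7*j - 12) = (j - 1)*(j + 3)*(j^3 - 6*j^2 + 5*j + 12) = (j - 3)*(j - 1)*(j + 3)*(j^2 - 3*j - 4) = (j - 4)*(j - 3)*(j - 1)*(j + 3)*(j + 1)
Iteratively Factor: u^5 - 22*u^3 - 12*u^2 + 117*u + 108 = (u + 3)*(u^4 - 3*u^3 - 13*u^2 + 27*u + 36) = (u + 3)^2*(u^3 - 6*u^2 + 5*u + 12) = (u + 1)*(u + 3)^2*(u^2 - 7*u + 12) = (u - 4)*(u + 1)*(u + 3)^2*(u - 3)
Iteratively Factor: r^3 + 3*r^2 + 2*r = (r + 2)*(r^2 + r) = (r + 1)*(r + 2)*(r)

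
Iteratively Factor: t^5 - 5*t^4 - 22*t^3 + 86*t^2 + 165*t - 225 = (t + 3)*(t^4 - 8*t^3 + 2*t^2 + 80*t - 75) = (t + 3)^2*(t^3 - 11*t^2 + 35*t - 25) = (t - 5)*(t + 3)^2*(t^2 - 6*t + 5) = (t - 5)^2*(t + 3)^2*(t - 1)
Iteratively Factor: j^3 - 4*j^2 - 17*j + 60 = (j + 4)*(j^2 - 8*j + 15) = (j - 3)*(j + 4)*(j - 5)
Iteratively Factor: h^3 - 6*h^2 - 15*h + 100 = (h + 4)*(h^2 - 10*h + 25) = (h - 5)*(h + 4)*(h - 5)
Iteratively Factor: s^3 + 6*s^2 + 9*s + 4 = (s + 4)*(s^2 + 2*s + 1) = (s + 1)*(s + 4)*(s + 1)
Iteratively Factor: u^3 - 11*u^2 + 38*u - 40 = (u - 4)*(u^2 - 7*u + 10) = (u - 4)*(u - 2)*(u - 5)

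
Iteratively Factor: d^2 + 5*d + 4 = (d + 1)*(d + 4)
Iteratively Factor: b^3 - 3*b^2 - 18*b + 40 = (b - 5)*(b^2 + 2*b - 8) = (b - 5)*(b + 4)*(b - 2)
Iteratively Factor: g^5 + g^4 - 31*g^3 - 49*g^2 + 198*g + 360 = (g + 3)*(g^4 - 2*g^3 - 25*g^2 + 26*g + 120) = (g + 2)*(g + 3)*(g^3 - 4*g^2 - 17*g + 60) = (g + 2)*(g + 3)*(g + 4)*(g^2 - 8*g + 15) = (g - 3)*(g + 2)*(g + 3)*(g + 4)*(g - 5)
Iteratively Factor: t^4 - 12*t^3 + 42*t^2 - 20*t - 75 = (t - 5)*(t^3 - 7*t^2 + 7*t + 15) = (t - 5)*(t - 3)*(t^2 - 4*t - 5) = (t - 5)*(t - 3)*(t + 1)*(t - 5)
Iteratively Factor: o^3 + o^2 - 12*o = (o + 4)*(o^2 - 3*o) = o*(o + 4)*(o - 3)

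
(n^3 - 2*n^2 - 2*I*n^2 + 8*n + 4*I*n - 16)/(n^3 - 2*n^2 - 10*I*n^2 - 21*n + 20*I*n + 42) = (n^2 - 2*I*n + 8)/(n^2 - 10*I*n - 21)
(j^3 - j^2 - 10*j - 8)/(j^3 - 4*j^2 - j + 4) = (j + 2)/(j - 1)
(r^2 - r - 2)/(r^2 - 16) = (r^2 - r - 2)/(r^2 - 16)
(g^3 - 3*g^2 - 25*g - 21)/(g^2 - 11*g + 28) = (g^2 + 4*g + 3)/(g - 4)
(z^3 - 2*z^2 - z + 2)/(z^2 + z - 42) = (z^3 - 2*z^2 - z + 2)/(z^2 + z - 42)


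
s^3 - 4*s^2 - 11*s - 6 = (s - 6)*(s + 1)^2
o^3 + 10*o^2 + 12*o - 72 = (o - 2)*(o + 6)^2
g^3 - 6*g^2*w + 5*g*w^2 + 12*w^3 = (g - 4*w)*(g - 3*w)*(g + w)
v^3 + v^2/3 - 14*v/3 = v*(v - 2)*(v + 7/3)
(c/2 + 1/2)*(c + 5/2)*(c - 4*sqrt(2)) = c^3/2 - 2*sqrt(2)*c^2 + 7*c^2/4 - 7*sqrt(2)*c + 5*c/4 - 5*sqrt(2)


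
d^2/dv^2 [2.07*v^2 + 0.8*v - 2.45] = 4.14000000000000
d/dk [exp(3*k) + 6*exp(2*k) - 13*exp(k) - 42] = (3*exp(2*k) + 12*exp(k) - 13)*exp(k)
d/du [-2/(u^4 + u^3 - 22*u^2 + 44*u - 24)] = 2*(4*u^3 + 3*u^2 - 44*u + 44)/(u^4 + u^3 - 22*u^2 + 44*u - 24)^2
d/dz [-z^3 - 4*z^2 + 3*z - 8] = -3*z^2 - 8*z + 3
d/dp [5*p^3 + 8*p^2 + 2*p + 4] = 15*p^2 + 16*p + 2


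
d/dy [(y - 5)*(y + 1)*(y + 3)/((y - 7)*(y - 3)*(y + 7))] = 2*(-y^4 - 32*y^3 + 242*y^2 - 192*y - 1617)/(y^6 - 6*y^5 - 89*y^4 + 588*y^3 + 1519*y^2 - 14406*y + 21609)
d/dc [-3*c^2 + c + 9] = 1 - 6*c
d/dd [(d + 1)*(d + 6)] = 2*d + 7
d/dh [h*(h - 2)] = 2*h - 2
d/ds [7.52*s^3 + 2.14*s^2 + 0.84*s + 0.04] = 22.56*s^2 + 4.28*s + 0.84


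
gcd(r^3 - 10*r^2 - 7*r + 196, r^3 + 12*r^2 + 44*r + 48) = r + 4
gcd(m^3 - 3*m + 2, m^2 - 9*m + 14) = 1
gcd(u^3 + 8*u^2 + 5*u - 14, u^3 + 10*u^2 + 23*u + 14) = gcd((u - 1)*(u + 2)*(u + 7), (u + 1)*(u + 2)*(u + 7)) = u^2 + 9*u + 14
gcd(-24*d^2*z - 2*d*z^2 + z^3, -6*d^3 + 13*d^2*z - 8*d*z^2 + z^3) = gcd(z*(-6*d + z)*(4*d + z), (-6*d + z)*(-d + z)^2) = -6*d + z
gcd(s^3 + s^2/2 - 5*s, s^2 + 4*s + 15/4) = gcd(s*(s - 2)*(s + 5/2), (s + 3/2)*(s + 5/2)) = s + 5/2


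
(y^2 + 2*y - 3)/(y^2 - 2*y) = (y^2 + 2*y - 3)/(y*(y - 2))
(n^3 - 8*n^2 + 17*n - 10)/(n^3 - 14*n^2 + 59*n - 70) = (n - 1)/(n - 7)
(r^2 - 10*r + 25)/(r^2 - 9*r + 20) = (r - 5)/(r - 4)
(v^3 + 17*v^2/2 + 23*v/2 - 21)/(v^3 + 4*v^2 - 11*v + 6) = (v + 7/2)/(v - 1)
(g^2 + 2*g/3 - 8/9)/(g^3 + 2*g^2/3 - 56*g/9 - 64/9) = (3*g - 2)/(3*g^2 - 2*g - 16)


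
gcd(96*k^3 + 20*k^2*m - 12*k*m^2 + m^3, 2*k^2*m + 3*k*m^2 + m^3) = 2*k + m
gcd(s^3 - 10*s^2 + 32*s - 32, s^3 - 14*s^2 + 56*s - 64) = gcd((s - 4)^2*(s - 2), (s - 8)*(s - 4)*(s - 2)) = s^2 - 6*s + 8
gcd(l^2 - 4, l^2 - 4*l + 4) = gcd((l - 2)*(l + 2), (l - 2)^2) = l - 2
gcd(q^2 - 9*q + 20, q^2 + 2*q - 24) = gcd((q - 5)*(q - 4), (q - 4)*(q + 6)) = q - 4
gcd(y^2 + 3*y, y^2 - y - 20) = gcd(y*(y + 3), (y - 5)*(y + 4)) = 1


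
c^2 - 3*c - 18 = (c - 6)*(c + 3)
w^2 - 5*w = w*(w - 5)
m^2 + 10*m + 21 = (m + 3)*(m + 7)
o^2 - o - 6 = (o - 3)*(o + 2)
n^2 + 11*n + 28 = (n + 4)*(n + 7)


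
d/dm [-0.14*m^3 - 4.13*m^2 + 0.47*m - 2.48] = -0.42*m^2 - 8.26*m + 0.47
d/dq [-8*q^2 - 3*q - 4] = -16*q - 3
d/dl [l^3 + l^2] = l*(3*l + 2)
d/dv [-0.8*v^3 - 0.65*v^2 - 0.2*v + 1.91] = -2.4*v^2 - 1.3*v - 0.2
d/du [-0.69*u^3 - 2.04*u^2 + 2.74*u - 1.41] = -2.07*u^2 - 4.08*u + 2.74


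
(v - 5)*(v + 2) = v^2 - 3*v - 10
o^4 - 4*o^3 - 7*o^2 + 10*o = o*(o - 5)*(o - 1)*(o + 2)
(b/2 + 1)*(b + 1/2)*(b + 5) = b^3/2 + 15*b^2/4 + 27*b/4 + 5/2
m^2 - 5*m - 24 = (m - 8)*(m + 3)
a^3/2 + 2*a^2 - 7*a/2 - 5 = (a/2 + 1/2)*(a - 2)*(a + 5)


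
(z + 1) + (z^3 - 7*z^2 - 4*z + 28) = z^3 - 7*z^2 - 3*z + 29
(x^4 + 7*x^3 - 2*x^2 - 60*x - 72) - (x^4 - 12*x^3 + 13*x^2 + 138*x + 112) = 19*x^3 - 15*x^2 - 198*x - 184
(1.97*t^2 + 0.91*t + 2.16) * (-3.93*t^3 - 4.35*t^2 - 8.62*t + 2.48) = -7.7421*t^5 - 12.1458*t^4 - 29.4287*t^3 - 12.3546*t^2 - 16.3624*t + 5.3568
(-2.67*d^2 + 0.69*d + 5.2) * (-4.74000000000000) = 12.6558*d^2 - 3.2706*d - 24.648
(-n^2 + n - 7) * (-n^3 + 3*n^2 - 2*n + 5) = n^5 - 4*n^4 + 12*n^3 - 28*n^2 + 19*n - 35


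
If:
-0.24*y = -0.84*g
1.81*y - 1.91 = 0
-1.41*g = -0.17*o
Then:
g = 0.30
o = 2.50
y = 1.06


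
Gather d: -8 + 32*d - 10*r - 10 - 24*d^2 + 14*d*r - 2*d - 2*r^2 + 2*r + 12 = -24*d^2 + d*(14*r + 30) - 2*r^2 - 8*r - 6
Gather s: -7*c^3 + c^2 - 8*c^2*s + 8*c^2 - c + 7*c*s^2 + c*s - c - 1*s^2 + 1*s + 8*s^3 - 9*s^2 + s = -7*c^3 + 9*c^2 - 2*c + 8*s^3 + s^2*(7*c - 10) + s*(-8*c^2 + c + 2)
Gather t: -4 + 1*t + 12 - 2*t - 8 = -t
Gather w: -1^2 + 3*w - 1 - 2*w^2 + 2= -2*w^2 + 3*w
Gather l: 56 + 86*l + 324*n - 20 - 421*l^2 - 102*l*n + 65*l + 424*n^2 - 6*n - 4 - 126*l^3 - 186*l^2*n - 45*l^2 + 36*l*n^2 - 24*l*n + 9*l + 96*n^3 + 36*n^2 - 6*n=-126*l^3 + l^2*(-186*n - 466) + l*(36*n^2 - 126*n + 160) + 96*n^3 + 460*n^2 + 312*n + 32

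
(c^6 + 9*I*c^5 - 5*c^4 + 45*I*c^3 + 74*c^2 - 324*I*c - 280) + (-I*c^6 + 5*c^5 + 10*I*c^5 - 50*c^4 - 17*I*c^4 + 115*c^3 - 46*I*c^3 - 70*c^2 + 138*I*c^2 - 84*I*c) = c^6 - I*c^6 + 5*c^5 + 19*I*c^5 - 55*c^4 - 17*I*c^4 + 115*c^3 - I*c^3 + 4*c^2 + 138*I*c^2 - 408*I*c - 280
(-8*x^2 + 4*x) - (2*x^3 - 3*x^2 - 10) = -2*x^3 - 5*x^2 + 4*x + 10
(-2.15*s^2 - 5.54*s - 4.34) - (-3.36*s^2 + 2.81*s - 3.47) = 1.21*s^2 - 8.35*s - 0.87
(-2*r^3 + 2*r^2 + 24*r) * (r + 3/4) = -2*r^4 + r^3/2 + 51*r^2/2 + 18*r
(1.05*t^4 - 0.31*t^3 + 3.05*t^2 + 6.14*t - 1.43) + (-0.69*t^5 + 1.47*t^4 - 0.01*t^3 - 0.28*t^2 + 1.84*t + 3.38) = -0.69*t^5 + 2.52*t^4 - 0.32*t^3 + 2.77*t^2 + 7.98*t + 1.95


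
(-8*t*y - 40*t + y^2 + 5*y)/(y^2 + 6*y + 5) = (-8*t + y)/(y + 1)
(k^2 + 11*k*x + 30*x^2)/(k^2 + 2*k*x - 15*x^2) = (-k - 6*x)/(-k + 3*x)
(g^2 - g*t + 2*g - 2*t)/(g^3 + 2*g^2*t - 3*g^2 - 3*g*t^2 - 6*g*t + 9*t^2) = (g + 2)/(g^2 + 3*g*t - 3*g - 9*t)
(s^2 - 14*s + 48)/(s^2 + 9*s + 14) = (s^2 - 14*s + 48)/(s^2 + 9*s + 14)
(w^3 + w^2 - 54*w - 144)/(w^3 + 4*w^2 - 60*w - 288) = (w + 3)/(w + 6)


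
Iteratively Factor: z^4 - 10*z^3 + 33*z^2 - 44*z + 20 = (z - 2)*(z^3 - 8*z^2 + 17*z - 10) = (z - 5)*(z - 2)*(z^2 - 3*z + 2) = (z - 5)*(z - 2)*(z - 1)*(z - 2)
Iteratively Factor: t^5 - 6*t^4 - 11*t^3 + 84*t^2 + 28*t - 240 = (t + 2)*(t^4 - 8*t^3 + 5*t^2 + 74*t - 120) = (t - 4)*(t + 2)*(t^3 - 4*t^2 - 11*t + 30) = (t - 4)*(t - 2)*(t + 2)*(t^2 - 2*t - 15) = (t - 4)*(t - 2)*(t + 2)*(t + 3)*(t - 5)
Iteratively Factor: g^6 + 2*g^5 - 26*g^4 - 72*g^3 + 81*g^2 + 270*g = (g + 3)*(g^5 - g^4 - 23*g^3 - 3*g^2 + 90*g) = (g - 2)*(g + 3)*(g^4 + g^3 - 21*g^2 - 45*g) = g*(g - 2)*(g + 3)*(g^3 + g^2 - 21*g - 45) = g*(g - 2)*(g + 3)^2*(g^2 - 2*g - 15) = g*(g - 5)*(g - 2)*(g + 3)^2*(g + 3)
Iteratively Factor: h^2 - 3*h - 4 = (h - 4)*(h + 1)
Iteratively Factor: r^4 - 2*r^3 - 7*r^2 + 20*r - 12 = (r + 3)*(r^3 - 5*r^2 + 8*r - 4) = (r - 1)*(r + 3)*(r^2 - 4*r + 4) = (r - 2)*(r - 1)*(r + 3)*(r - 2)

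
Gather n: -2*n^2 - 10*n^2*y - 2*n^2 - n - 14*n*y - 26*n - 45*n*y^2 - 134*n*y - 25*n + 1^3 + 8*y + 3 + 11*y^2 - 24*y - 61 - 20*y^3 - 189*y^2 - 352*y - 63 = n^2*(-10*y - 4) + n*(-45*y^2 - 148*y - 52) - 20*y^3 - 178*y^2 - 368*y - 120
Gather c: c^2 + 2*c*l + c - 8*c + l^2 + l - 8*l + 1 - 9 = c^2 + c*(2*l - 7) + l^2 - 7*l - 8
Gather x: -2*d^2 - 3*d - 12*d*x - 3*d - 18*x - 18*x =-2*d^2 - 6*d + x*(-12*d - 36)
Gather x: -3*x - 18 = -3*x - 18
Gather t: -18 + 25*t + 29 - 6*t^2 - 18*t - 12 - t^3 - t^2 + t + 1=-t^3 - 7*t^2 + 8*t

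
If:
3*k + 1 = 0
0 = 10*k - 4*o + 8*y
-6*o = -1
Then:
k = -1/3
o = 1/6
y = 1/2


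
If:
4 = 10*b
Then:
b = 2/5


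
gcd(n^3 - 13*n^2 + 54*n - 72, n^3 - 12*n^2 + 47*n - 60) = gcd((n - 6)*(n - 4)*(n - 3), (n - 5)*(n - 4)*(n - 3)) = n^2 - 7*n + 12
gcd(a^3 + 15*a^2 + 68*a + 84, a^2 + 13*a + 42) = a^2 + 13*a + 42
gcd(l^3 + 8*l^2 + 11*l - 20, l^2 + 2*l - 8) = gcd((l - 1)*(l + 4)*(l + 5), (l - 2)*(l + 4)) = l + 4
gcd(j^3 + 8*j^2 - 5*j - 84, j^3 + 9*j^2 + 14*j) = j + 7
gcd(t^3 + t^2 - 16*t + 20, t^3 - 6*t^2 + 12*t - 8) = t^2 - 4*t + 4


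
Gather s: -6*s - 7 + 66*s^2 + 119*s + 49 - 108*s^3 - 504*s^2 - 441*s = -108*s^3 - 438*s^2 - 328*s + 42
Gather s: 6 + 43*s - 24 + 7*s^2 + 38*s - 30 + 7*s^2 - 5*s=14*s^2 + 76*s - 48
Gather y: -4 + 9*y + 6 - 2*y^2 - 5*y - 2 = -2*y^2 + 4*y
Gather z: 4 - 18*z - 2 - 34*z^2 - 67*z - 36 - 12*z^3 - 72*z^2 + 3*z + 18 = -12*z^3 - 106*z^2 - 82*z - 16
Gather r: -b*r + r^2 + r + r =r^2 + r*(2 - b)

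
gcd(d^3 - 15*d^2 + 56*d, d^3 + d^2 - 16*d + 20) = 1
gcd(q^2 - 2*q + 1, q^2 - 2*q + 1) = q^2 - 2*q + 1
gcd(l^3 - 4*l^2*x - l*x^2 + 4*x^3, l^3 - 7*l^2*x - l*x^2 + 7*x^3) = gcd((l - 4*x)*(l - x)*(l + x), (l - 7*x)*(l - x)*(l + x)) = -l^2 + x^2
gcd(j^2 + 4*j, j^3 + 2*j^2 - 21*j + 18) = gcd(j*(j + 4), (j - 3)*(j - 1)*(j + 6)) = 1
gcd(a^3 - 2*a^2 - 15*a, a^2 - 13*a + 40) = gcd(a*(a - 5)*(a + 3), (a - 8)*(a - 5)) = a - 5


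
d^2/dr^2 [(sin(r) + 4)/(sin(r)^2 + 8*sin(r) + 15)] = (-sin(r)^5 - 8*sin(r)^4 - 4*sin(r)^3 + 128*sin(r)^2 + 357*sin(r) + 152)/(sin(r)^2 + 8*sin(r) + 15)^3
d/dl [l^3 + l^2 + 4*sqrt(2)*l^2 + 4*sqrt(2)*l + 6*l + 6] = 3*l^2 + 2*l + 8*sqrt(2)*l + 4*sqrt(2) + 6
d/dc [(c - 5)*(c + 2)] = 2*c - 3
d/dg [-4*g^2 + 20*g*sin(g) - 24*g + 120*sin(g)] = 20*g*cos(g) - 8*g + 20*sin(g) + 120*cos(g) - 24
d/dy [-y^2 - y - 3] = -2*y - 1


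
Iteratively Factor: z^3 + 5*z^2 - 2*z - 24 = (z - 2)*(z^2 + 7*z + 12) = (z - 2)*(z + 4)*(z + 3)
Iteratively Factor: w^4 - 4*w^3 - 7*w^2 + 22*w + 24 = (w - 4)*(w^3 - 7*w - 6) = (w - 4)*(w - 3)*(w^2 + 3*w + 2) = (w - 4)*(w - 3)*(w + 2)*(w + 1)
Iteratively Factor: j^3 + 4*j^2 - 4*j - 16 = (j + 2)*(j^2 + 2*j - 8) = (j - 2)*(j + 2)*(j + 4)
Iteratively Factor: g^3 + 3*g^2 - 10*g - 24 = (g - 3)*(g^2 + 6*g + 8) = (g - 3)*(g + 4)*(g + 2)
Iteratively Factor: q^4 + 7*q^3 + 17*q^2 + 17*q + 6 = (q + 1)*(q^3 + 6*q^2 + 11*q + 6) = (q + 1)^2*(q^2 + 5*q + 6) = (q + 1)^2*(q + 3)*(q + 2)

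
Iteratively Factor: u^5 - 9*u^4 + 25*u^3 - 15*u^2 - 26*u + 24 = (u - 3)*(u^4 - 6*u^3 + 7*u^2 + 6*u - 8) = (u - 3)*(u - 1)*(u^3 - 5*u^2 + 2*u + 8) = (u - 3)*(u - 1)*(u + 1)*(u^2 - 6*u + 8) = (u - 3)*(u - 2)*(u - 1)*(u + 1)*(u - 4)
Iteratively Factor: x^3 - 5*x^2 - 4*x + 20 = (x - 5)*(x^2 - 4) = (x - 5)*(x + 2)*(x - 2)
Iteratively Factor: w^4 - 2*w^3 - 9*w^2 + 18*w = (w + 3)*(w^3 - 5*w^2 + 6*w) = w*(w + 3)*(w^2 - 5*w + 6) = w*(w - 3)*(w + 3)*(w - 2)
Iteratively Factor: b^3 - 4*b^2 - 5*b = (b)*(b^2 - 4*b - 5) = b*(b - 5)*(b + 1)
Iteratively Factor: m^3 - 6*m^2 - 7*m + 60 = (m - 4)*(m^2 - 2*m - 15) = (m - 4)*(m + 3)*(m - 5)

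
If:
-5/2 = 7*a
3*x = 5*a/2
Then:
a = -5/14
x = -25/84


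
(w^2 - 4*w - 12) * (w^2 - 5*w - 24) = w^4 - 9*w^3 - 16*w^2 + 156*w + 288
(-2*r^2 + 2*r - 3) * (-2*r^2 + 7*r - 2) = 4*r^4 - 18*r^3 + 24*r^2 - 25*r + 6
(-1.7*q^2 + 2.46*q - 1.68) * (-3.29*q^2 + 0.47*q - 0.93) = 5.593*q^4 - 8.8924*q^3 + 8.2644*q^2 - 3.0774*q + 1.5624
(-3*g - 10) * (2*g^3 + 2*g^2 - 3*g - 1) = -6*g^4 - 26*g^3 - 11*g^2 + 33*g + 10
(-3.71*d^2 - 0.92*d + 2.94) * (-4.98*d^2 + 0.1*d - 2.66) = 18.4758*d^4 + 4.2106*d^3 - 4.8646*d^2 + 2.7412*d - 7.8204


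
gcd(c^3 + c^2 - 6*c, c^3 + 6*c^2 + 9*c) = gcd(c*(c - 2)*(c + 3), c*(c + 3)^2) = c^2 + 3*c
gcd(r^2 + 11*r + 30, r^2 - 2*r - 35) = r + 5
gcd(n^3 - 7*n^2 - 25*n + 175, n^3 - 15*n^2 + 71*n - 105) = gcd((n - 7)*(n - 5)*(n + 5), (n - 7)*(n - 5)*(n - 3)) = n^2 - 12*n + 35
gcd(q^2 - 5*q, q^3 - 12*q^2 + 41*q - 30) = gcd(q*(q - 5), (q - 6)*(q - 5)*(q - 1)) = q - 5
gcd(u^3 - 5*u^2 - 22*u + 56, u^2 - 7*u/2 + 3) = u - 2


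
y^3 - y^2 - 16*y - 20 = (y - 5)*(y + 2)^2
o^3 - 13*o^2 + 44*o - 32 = (o - 8)*(o - 4)*(o - 1)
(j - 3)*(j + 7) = j^2 + 4*j - 21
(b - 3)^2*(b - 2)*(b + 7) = b^4 - b^3 - 35*b^2 + 129*b - 126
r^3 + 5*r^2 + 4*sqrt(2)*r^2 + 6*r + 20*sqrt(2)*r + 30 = (r + 5)*(r + sqrt(2))*(r + 3*sqrt(2))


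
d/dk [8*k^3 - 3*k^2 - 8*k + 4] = 24*k^2 - 6*k - 8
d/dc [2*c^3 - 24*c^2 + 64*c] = 6*c^2 - 48*c + 64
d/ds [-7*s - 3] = -7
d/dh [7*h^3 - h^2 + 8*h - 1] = 21*h^2 - 2*h + 8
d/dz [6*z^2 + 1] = 12*z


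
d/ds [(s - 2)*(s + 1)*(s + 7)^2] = 4*s^3 + 39*s^2 + 66*s - 77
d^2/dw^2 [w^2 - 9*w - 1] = 2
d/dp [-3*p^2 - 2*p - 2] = -6*p - 2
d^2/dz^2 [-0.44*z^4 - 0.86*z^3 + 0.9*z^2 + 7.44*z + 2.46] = -5.28*z^2 - 5.16*z + 1.8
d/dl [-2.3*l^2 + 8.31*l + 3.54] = 8.31 - 4.6*l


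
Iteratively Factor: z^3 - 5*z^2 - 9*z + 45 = (z - 5)*(z^2 - 9) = (z - 5)*(z + 3)*(z - 3)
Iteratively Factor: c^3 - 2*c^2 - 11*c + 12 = (c - 4)*(c^2 + 2*c - 3) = (c - 4)*(c + 3)*(c - 1)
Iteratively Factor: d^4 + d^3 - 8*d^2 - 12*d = (d + 2)*(d^3 - d^2 - 6*d) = (d + 2)^2*(d^2 - 3*d) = d*(d + 2)^2*(d - 3)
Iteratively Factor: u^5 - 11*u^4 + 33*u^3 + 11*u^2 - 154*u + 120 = (u - 1)*(u^4 - 10*u^3 + 23*u^2 + 34*u - 120) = (u - 3)*(u - 1)*(u^3 - 7*u^2 + 2*u + 40) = (u - 4)*(u - 3)*(u - 1)*(u^2 - 3*u - 10) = (u - 5)*(u - 4)*(u - 3)*(u - 1)*(u + 2)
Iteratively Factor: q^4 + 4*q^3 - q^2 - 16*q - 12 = (q + 3)*(q^3 + q^2 - 4*q - 4) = (q + 2)*(q + 3)*(q^2 - q - 2) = (q - 2)*(q + 2)*(q + 3)*(q + 1)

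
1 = 1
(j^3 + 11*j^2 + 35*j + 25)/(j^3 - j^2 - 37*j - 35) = (j + 5)/(j - 7)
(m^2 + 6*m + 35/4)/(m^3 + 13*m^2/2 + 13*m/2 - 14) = (m + 5/2)/(m^2 + 3*m - 4)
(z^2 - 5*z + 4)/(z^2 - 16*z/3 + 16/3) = 3*(z - 1)/(3*z - 4)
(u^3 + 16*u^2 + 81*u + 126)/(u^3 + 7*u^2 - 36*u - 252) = (u + 3)/(u - 6)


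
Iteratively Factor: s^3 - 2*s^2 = (s - 2)*(s^2) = s*(s - 2)*(s)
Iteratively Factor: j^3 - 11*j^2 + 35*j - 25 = (j - 1)*(j^2 - 10*j + 25) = (j - 5)*(j - 1)*(j - 5)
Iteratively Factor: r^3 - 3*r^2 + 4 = (r - 2)*(r^2 - r - 2) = (r - 2)*(r + 1)*(r - 2)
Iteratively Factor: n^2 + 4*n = (n + 4)*(n)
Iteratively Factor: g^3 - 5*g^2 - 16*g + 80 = (g + 4)*(g^2 - 9*g + 20) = (g - 5)*(g + 4)*(g - 4)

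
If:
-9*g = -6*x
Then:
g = 2*x/3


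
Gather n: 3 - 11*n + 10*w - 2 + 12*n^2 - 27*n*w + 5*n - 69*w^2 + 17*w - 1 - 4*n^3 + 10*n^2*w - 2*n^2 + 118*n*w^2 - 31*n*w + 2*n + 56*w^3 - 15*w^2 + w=-4*n^3 + n^2*(10*w + 10) + n*(118*w^2 - 58*w - 4) + 56*w^3 - 84*w^2 + 28*w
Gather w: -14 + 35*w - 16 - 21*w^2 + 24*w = -21*w^2 + 59*w - 30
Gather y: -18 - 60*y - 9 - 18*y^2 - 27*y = -18*y^2 - 87*y - 27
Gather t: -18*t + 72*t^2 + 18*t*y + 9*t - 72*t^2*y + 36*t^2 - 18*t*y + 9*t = t^2*(108 - 72*y)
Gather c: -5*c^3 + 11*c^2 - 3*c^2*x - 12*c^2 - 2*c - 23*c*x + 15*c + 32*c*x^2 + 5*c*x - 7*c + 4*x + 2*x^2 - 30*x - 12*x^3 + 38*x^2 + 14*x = -5*c^3 + c^2*(-3*x - 1) + c*(32*x^2 - 18*x + 6) - 12*x^3 + 40*x^2 - 12*x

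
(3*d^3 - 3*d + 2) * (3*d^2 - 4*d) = 9*d^5 - 12*d^4 - 9*d^3 + 18*d^2 - 8*d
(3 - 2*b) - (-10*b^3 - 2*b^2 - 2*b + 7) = 10*b^3 + 2*b^2 - 4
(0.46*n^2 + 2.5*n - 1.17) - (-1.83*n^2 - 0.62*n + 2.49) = 2.29*n^2 + 3.12*n - 3.66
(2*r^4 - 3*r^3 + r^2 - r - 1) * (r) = 2*r^5 - 3*r^4 + r^3 - r^2 - r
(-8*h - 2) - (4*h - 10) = 8 - 12*h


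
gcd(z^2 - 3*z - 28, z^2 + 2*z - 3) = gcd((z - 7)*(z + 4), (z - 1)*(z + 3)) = 1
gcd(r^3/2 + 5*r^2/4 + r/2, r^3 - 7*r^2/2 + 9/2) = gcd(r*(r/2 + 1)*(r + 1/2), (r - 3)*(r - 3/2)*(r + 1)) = 1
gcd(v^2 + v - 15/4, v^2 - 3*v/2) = v - 3/2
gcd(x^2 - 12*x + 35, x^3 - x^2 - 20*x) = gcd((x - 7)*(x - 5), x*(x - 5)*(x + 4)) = x - 5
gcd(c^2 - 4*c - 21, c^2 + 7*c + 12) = c + 3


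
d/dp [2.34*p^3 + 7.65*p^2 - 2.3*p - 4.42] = 7.02*p^2 + 15.3*p - 2.3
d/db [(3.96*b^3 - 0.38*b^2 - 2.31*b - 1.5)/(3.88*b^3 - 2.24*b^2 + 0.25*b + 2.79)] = (-7.105427357601e-15*b^5 - 7.396*b^4 + 19.9056*b^3 + 45.3358*b^2 - 8.8404*b - 6.0699)/(15.0544*b^6 - 17.3824*b^5 + 6.9576*b^4 + 20.5304*b^3 - 12.4367*b^2 + 1.395*b + 7.7841)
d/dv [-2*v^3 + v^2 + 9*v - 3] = -6*v^2 + 2*v + 9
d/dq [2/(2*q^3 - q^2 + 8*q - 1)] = 4*(-3*q^2 + q - 4)/(2*q^3 - q^2 + 8*q - 1)^2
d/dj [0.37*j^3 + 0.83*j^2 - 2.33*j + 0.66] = 1.11*j^2 + 1.66*j - 2.33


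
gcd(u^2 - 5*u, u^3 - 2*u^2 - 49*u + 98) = 1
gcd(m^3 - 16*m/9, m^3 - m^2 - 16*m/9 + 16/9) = m^2 - 16/9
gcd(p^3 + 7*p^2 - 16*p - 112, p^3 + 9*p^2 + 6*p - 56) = p^2 + 11*p + 28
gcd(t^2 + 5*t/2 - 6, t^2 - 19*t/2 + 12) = t - 3/2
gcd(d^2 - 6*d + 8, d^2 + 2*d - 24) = d - 4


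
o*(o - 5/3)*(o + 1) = o^3 - 2*o^2/3 - 5*o/3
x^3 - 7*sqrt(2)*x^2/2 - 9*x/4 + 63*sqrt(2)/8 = (x - 3/2)*(x + 3/2)*(x - 7*sqrt(2)/2)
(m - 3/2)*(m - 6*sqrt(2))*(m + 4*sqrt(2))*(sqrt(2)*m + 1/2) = sqrt(2)*m^4 - 7*m^3/2 - 3*sqrt(2)*m^3/2 - 49*sqrt(2)*m^2 + 21*m^2/4 - 24*m + 147*sqrt(2)*m/2 + 36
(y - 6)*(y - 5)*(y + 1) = y^3 - 10*y^2 + 19*y + 30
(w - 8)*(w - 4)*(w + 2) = w^3 - 10*w^2 + 8*w + 64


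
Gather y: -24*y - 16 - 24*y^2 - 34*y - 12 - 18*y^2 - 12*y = -42*y^2 - 70*y - 28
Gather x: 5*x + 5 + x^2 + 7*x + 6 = x^2 + 12*x + 11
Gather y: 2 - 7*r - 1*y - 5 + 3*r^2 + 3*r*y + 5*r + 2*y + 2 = 3*r^2 - 2*r + y*(3*r + 1) - 1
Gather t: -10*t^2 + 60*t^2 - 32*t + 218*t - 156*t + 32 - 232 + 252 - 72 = 50*t^2 + 30*t - 20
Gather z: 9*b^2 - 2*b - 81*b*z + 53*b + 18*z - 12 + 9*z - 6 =9*b^2 + 51*b + z*(27 - 81*b) - 18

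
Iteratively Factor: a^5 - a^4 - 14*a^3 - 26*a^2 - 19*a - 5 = (a + 1)*(a^4 - 2*a^3 - 12*a^2 - 14*a - 5) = (a + 1)^2*(a^3 - 3*a^2 - 9*a - 5) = (a + 1)^3*(a^2 - 4*a - 5) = (a + 1)^4*(a - 5)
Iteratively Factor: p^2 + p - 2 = (p + 2)*(p - 1)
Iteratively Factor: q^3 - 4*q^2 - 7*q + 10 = (q - 5)*(q^2 + q - 2) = (q - 5)*(q - 1)*(q + 2)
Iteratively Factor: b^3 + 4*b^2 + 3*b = (b)*(b^2 + 4*b + 3) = b*(b + 3)*(b + 1)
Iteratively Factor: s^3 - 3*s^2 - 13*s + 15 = (s - 5)*(s^2 + 2*s - 3) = (s - 5)*(s + 3)*(s - 1)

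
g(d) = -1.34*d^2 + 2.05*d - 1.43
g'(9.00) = -22.07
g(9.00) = -91.52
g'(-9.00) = 26.17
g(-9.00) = -128.42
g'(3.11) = -6.28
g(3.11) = -8.02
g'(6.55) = -15.50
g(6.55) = -45.49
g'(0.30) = 1.25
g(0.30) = -0.94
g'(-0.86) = 4.35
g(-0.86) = -4.18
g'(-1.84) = 6.98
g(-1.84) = -9.74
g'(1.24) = -1.27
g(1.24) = -0.95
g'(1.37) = -1.62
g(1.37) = -1.14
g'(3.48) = -7.28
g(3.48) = -10.52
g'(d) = 2.05 - 2.68*d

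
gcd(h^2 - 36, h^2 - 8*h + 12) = h - 6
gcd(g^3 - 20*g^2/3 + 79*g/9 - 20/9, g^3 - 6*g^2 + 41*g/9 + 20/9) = g^2 - 19*g/3 + 20/3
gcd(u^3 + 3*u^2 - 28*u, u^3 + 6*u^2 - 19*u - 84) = u^2 + 3*u - 28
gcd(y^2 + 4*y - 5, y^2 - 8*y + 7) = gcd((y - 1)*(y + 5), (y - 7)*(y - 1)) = y - 1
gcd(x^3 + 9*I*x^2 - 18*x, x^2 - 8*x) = x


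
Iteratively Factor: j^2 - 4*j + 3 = (j - 1)*(j - 3)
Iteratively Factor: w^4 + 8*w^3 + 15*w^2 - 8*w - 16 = (w + 4)*(w^3 + 4*w^2 - w - 4) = (w + 4)^2*(w^2 - 1) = (w + 1)*(w + 4)^2*(w - 1)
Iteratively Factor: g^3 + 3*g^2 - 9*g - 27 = (g + 3)*(g^2 - 9) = (g - 3)*(g + 3)*(g + 3)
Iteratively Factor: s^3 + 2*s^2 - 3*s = (s + 3)*(s^2 - s) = s*(s + 3)*(s - 1)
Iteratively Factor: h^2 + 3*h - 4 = (h + 4)*(h - 1)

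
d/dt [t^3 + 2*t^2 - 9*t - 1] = 3*t^2 + 4*t - 9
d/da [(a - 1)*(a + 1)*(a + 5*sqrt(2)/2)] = 3*a^2 + 5*sqrt(2)*a - 1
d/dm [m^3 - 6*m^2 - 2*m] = 3*m^2 - 12*m - 2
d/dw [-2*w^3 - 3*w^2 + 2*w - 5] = -6*w^2 - 6*w + 2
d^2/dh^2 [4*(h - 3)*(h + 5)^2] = 24*h + 56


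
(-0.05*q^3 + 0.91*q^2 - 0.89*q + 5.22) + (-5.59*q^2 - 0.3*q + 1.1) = -0.05*q^3 - 4.68*q^2 - 1.19*q + 6.32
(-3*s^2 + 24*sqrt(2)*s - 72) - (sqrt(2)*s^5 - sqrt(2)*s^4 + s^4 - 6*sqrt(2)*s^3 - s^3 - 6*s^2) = -sqrt(2)*s^5 - s^4 + sqrt(2)*s^4 + s^3 + 6*sqrt(2)*s^3 + 3*s^2 + 24*sqrt(2)*s - 72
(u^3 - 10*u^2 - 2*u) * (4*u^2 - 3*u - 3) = 4*u^5 - 43*u^4 + 19*u^3 + 36*u^2 + 6*u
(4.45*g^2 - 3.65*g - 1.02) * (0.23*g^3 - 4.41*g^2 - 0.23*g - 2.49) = 1.0235*g^5 - 20.464*g^4 + 14.8384*g^3 - 5.7428*g^2 + 9.3231*g + 2.5398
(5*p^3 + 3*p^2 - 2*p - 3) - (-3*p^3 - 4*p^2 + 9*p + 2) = 8*p^3 + 7*p^2 - 11*p - 5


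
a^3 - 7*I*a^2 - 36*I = (a - 6*I)*(a - 3*I)*(a + 2*I)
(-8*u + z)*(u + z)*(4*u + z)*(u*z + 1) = -32*u^4*z - 36*u^3*z^2 - 32*u^3 - 3*u^2*z^3 - 36*u^2*z + u*z^4 - 3*u*z^2 + z^3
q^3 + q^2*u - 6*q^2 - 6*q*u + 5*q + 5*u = (q - 5)*(q - 1)*(q + u)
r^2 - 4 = (r - 2)*(r + 2)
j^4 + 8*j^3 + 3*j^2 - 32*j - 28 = (j - 2)*(j + 1)*(j + 2)*(j + 7)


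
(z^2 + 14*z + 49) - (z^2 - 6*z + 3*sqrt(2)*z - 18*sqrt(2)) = -3*sqrt(2)*z + 20*z + 18*sqrt(2) + 49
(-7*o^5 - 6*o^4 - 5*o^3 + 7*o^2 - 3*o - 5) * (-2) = 14*o^5 + 12*o^4 + 10*o^3 - 14*o^2 + 6*o + 10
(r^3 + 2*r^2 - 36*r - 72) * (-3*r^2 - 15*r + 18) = -3*r^5 - 21*r^4 + 96*r^3 + 792*r^2 + 432*r - 1296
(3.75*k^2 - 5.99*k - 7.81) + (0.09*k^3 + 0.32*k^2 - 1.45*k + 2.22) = 0.09*k^3 + 4.07*k^2 - 7.44*k - 5.59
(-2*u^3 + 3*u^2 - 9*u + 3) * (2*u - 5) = -4*u^4 + 16*u^3 - 33*u^2 + 51*u - 15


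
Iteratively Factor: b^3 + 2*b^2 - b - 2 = (b - 1)*(b^2 + 3*b + 2) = (b - 1)*(b + 1)*(b + 2)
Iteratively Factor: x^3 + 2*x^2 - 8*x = (x)*(x^2 + 2*x - 8) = x*(x - 2)*(x + 4)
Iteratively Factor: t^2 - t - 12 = (t + 3)*(t - 4)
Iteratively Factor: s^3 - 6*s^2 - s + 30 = (s + 2)*(s^2 - 8*s + 15) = (s - 5)*(s + 2)*(s - 3)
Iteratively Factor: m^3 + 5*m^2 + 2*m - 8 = (m + 2)*(m^2 + 3*m - 4) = (m + 2)*(m + 4)*(m - 1)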